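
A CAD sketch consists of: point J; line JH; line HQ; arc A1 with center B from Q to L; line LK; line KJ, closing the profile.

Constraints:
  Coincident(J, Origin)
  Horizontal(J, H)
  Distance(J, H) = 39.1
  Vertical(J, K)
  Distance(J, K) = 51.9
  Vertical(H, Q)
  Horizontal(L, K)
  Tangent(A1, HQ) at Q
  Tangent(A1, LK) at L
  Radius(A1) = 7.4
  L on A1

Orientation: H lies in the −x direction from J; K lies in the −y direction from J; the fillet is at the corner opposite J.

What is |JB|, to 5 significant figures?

54.636

JK is vertical with |JK| = 51.9 and K on the −y side, so K = (0.0000, -51.900). The virtual corner opposite J is at (-39.100, -51.900). Tangency of A1 to HQ means the radius BQ is perpendicular to HQ and A1 meets LK tangentially, so BL is at right angles to LK, with radius 7.4, so the center B sits 7.4 in from both sides at B = (-31.700, -44.500). Then |JB| = |B − J| = 54.636.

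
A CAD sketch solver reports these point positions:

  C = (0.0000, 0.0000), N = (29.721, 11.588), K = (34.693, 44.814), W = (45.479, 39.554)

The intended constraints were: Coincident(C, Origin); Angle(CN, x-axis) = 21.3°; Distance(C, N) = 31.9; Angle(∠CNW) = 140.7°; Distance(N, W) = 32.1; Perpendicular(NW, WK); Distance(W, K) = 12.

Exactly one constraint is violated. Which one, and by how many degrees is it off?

Perpendicular(NW, WK) — off by 3.40°.

C = (0.00, 0.00) ✓; CN at 21.30° ✓; |CN| = 31.90 ✓; ∠CNW = 140.7° ✓; |NW| = 32.10 ✓; ∠(NW, WK) = 93.40° ✗; |WK| = 12.00 ✓.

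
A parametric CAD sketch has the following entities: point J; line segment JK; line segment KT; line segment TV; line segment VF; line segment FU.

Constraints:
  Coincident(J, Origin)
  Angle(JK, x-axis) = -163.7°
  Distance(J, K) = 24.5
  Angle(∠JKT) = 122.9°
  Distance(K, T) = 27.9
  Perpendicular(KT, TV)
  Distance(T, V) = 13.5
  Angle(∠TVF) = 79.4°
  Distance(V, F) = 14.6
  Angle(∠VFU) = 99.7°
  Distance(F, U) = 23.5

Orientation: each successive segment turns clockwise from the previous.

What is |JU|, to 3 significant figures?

43.0

∠TVF = 79.4° gives VF at -51.4° from the x-axis; with |VF| = 14.6, F = (-26.7, 10.2). ∠VFU = 99.7° gives FU at -132° from the x-axis; with |FU| = 23.5, U = (-42.3, -7.38). Then |JU| = |U − J| = 43.0.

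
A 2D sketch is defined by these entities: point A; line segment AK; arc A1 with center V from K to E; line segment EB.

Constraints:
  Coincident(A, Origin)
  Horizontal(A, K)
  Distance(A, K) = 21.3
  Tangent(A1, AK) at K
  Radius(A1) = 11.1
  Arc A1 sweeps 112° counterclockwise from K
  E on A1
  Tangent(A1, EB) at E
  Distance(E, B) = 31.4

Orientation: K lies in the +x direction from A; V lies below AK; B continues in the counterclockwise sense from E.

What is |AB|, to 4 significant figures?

49.87

On A1, K sits at bearing 90° from V; a 112° counterclockwise sweep puts E at bearing 202°, so E = V + 11.1·(cos 202°, sin 202°) = (11.01, -15.26). The tangent condition forces VE to be normal to EB, so EB runs along (−sin 202°, cos 202°); with |EB| = 31.4, B = (22.77, -44.37). Then |AB| = |B − A| = 49.87.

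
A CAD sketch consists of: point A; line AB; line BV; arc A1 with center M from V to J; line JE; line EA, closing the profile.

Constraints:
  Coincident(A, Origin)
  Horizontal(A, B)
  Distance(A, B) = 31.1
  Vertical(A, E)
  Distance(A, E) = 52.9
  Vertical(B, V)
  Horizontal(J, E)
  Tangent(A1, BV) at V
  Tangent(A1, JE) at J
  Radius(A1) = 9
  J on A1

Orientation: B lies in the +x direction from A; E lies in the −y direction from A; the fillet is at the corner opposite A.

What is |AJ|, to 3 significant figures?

57.3

A is at the origin; AB is horizontal with |AB| = 31.1 and B on the +x side, so B = (31.1, 0.00). AE is vertical with |AE| = 52.9 and E on the −y side, so E = (0.00, -52.9). The virtual corner opposite A is at (31.1, -52.9). The tangent condition forces MV to be normal to BV and A1 meets JE tangentially, so MJ is at right angles to JE, with radius 9.0, so the center M sits 9.0 in from both sides at M = (22.1, -43.9). That places the tangent points at V = (31.1, -43.9) on BV and J = (22.1, -52.9) on JE. Then |AJ| = |J − A| = 57.3.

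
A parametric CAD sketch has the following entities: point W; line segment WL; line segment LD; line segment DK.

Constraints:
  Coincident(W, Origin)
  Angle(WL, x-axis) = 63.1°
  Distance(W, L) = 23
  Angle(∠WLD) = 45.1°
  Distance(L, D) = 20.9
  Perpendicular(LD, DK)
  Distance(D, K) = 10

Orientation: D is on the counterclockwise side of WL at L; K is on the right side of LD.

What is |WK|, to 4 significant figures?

26.70

W is at the origin; WL runs at 63.1° with length 23.0, so L = 23.0·(cos 63.1°, sin 63.1°) = (10.41, 20.51). ∠WLD = 45.1°, so LD runs at 63.1° + (180° − 45.1°) = 198.0° from the x-axis; with |LD| = 20.9, D = L + 20.9·(cos 198.0°, sin 198.0°) = (-9.471, 14.05). The perpendicularity gives DK at right angles to LD; with |DK| = 10.0 on the right of LD, K = D + 10.0·(-0.3090, 0.9511) = (-12.56, 23.56). Then |WK| = |K − W| = 26.70.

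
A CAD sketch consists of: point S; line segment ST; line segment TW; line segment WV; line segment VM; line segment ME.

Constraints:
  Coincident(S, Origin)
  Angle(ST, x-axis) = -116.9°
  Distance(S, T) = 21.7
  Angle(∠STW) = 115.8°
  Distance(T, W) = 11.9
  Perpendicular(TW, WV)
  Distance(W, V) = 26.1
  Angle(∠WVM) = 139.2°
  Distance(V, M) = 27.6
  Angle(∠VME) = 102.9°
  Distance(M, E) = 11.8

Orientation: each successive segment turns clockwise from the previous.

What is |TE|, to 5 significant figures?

44.657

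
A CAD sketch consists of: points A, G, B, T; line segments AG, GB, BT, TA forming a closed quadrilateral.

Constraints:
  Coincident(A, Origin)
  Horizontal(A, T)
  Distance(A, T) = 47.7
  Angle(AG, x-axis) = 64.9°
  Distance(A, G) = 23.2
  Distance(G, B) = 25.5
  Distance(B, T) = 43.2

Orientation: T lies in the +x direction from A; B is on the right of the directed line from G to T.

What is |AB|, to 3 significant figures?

6.13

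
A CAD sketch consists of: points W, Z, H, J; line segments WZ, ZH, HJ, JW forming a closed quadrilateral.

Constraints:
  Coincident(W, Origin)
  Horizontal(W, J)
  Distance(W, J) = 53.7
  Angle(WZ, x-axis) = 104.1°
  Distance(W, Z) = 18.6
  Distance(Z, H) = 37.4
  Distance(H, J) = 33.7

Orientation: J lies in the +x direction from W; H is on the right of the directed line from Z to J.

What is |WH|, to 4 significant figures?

23.09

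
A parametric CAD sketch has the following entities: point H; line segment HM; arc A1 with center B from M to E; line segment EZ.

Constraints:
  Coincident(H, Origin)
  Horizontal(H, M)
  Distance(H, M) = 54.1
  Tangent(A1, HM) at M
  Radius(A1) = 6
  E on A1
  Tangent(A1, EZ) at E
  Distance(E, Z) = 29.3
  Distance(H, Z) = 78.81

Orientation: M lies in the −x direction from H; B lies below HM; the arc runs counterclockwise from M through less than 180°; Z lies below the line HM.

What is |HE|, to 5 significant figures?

59.462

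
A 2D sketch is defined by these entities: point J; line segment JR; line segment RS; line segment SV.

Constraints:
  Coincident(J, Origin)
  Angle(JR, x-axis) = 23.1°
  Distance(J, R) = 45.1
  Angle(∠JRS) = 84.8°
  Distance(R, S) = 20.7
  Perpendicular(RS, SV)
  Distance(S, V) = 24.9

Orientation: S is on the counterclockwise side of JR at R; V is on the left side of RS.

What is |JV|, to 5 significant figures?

26.011

∠JRS = 84.8°, so RS runs at 23.1° + (180° − 84.8°) = 118.30° from the x-axis; with |RS| = 20.7, S = R + 20.7·(cos 118.30°, sin 118.30°) = (31.670, 35.920). The perpendicularity gives SV at right angles to RS; with |SV| = 24.9 on the left of RS, V = S + 24.9·(-0.88048, -0.47409) = (9.7464, 24.115). Then |JV| = |V − J| = 26.011.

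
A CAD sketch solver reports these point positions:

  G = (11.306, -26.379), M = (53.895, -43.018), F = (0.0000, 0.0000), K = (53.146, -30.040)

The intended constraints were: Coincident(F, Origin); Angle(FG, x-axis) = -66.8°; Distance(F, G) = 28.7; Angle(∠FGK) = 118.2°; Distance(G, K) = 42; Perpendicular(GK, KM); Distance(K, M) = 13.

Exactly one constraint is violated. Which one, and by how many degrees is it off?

Perpendicular(GK, KM) — off by 8.30°.

F = (0.00, 0.00) ✓; FG at -66.80° ✓; |FG| = 28.70 ✓; ∠FGK = 118.2° ✓; |GK| = 42.00 ✓; ∠(GK, KM) = 81.70° ✗; |KM| = 13.00 ✓.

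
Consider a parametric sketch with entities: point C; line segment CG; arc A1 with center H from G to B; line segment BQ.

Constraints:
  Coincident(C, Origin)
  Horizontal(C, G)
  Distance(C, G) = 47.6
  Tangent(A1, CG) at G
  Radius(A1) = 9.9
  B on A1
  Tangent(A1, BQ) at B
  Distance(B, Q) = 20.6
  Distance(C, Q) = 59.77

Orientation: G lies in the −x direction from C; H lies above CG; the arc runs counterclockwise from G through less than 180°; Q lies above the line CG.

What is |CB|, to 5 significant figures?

42.016

Checks: |HB| = 9.900 ✓; ∠(HB, BQ) = 90.00° ✓; |BQ| = 20.60 ✓; |CQ| = 59.77 ✓.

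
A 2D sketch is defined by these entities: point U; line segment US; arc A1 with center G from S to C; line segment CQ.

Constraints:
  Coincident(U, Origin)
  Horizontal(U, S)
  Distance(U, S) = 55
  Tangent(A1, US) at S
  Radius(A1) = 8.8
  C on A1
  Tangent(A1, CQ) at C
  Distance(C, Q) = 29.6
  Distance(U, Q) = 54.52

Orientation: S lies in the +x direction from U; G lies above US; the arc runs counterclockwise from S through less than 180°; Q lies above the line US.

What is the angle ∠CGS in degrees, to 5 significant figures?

134.01°

Checks: U = (0.00, 0.00) ✓; |GC| = 8.800 ✓; ∠(GC, CQ) = 90.00° ✓; |CQ| = 29.60 ✓; |UQ| = 54.52 ✓.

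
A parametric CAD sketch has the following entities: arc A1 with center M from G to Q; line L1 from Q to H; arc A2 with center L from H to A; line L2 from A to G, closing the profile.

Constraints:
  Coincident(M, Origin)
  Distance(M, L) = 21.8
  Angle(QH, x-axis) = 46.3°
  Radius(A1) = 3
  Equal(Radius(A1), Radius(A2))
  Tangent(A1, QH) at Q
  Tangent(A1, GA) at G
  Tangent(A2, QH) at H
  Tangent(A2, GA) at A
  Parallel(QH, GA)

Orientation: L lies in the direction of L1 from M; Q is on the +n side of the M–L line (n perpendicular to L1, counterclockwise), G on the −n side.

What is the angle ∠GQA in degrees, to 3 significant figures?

74.6°

The slot axis is L1's direction at 46.3°, so u = (cos 46.3°, sin 46.3°) = (0.691, 0.723) and n = (−sin 46.3°, cos 46.3°) = (-0.723, 0.691). M is at the origin and L lies 21.8 along u from M, so L = 21.8·u = (15.1, 15.8). Tangency of A1 to both parallel lines with radius 3.0 puts Q and G at M ± 3.0·n: Q = (-2.17, 2.07), G = (2.17, -2.07). Equal radii place H and A the same way about L: H = L + 3.0·n = (12.9, 17.8), A = L − 3.0·n = (17.2, 13.7). Then cos ∠GQA = QG·QA / (|QG||QA|), giving 74.6°.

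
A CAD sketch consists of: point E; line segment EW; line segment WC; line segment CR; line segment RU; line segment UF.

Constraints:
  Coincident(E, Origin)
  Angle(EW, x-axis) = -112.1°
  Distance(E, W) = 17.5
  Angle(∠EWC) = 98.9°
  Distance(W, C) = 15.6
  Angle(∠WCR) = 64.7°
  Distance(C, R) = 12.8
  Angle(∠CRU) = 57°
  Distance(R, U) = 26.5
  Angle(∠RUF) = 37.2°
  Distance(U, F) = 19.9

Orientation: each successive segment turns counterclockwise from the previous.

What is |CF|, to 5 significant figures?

3.8995

∠CRU = 57.0° gives RU at -152.70° from the x-axis; with |RU| = 26.5, U = (-15.489, -23.666). ∠RUF = 37.2° gives UF at -9.9000° from the x-axis; with |UF| = 19.9, F = (4.1145, -27.088). Then |CF| = |F − C| = 3.8995.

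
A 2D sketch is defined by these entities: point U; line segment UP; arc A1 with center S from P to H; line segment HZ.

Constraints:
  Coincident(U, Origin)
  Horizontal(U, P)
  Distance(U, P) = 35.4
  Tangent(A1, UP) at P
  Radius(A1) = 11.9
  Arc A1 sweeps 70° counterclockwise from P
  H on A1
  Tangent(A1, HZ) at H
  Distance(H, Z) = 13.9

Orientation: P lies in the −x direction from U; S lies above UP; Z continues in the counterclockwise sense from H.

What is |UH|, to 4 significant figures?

25.45

U is at the origin; UP is horizontal with |UP| = 35.4 and P on the −x side, so P = (-35.40, 0.000). A1 meets UP tangentially, so SP is at right angles to UP, so S = P + (0, 11.9) = (-35.40, 11.90). On A1, P sits at bearing -90° from S; a 70° counterclockwise sweep puts H at bearing -20°, so H = S + 11.9·(cos -20°, sin -20°) = (-24.22, 7.830). Then |UH| = |H − U| = 25.45.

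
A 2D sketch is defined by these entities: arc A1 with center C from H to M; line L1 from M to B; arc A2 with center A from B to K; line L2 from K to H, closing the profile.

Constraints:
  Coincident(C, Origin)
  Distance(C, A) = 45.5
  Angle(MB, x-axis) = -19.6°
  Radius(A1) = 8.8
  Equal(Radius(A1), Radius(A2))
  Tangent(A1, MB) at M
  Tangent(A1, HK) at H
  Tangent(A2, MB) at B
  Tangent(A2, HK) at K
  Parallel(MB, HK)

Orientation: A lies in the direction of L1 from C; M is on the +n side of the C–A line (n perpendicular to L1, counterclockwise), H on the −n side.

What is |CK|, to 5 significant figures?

46.343

The slot axis is L1's direction at -19.6°, so u = (cos -19.6°, sin -19.6°) = (0.94206, -0.33545) and n = (−sin -19.6°, cos -19.6°) = (0.33545, 0.94206). C is at the origin and A lies 45.5 along u from C, so A = 45.5·u = (42.864, -15.263). Tangency of A1 to both parallel lines with radius 8.8 puts M and H at C ± 8.8·n: M = (2.9520, 8.2901), H = (-2.9520, -8.2901). Equal radii place B and K the same way about A: B = A + 8.8·n = (45.816, -6.9729), K = A − 8.8·n = (39.912, -23.553). Then |CK| = |K − C| = 46.343.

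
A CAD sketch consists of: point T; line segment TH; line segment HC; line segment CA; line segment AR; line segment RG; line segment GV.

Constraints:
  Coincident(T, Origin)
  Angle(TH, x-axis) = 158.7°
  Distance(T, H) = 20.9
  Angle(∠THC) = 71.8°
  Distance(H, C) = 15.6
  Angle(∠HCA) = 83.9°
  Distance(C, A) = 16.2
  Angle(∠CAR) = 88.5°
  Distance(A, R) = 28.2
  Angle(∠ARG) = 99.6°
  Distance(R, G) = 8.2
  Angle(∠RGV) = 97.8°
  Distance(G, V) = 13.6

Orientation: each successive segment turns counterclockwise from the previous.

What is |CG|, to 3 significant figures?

30.3

∠CAR = 88.5° gives AR at 94.5° from the x-axis; with |AR| = 28.2, R = (-6.35, 21.0). ∠ARG = 99.6° gives RG at 175° from the x-axis; with |RG| = 8.2, G = (-14.5, 21.7). Then |CG| = |G − C| = 30.3.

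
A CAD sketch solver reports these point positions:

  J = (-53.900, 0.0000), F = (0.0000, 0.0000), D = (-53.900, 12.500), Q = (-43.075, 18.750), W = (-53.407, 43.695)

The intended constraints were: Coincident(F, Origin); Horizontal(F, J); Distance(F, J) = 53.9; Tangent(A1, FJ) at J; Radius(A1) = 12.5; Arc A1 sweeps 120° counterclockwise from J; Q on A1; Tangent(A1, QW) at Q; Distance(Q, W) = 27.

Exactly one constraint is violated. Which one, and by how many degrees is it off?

Tangent(A1, QW) at Q — off by 7.50°.

F = (0.00, 0.00) ✓; F.y = 0.00, J.y = 0.00 ✓; |FJ| = 53.90 ✓; ∠(DJ, JF) = 90.00° ✓; |DJ| = 12.50 ✓; bearing(D→Q) − bearing(D→J) = 120.0° ✓; |DQ| = 12.50 ✓; ∠(DQ, QW) = 97.50° ✗; |QW| = 27.00 ✓.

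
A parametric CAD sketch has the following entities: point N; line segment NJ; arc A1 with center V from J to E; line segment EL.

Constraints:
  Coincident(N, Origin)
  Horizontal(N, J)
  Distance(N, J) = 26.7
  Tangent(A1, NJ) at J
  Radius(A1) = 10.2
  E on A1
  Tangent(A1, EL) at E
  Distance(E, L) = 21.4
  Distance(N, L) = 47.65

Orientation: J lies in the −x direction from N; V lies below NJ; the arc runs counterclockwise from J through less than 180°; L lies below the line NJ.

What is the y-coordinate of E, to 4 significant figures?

-11.13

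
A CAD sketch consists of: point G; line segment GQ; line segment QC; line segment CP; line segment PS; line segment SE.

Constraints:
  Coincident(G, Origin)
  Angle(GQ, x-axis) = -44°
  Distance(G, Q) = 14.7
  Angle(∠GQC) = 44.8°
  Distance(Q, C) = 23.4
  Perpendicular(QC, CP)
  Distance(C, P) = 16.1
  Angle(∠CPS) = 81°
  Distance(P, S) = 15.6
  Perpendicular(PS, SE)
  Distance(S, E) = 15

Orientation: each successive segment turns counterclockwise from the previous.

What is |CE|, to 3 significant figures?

13.1

G is at the origin; GQ runs at -44.0° with length 14.7, so Q = (10.6, -10.2). ∠GQC = 44.8° gives QC at 91.2° from the x-axis; with |QC| = 23.4, C = (10.1, 13.2). QC is perpendicular to CP, so CP runs at -179°; with |CP| = 16.1, P = (-6.01, 12.8). ∠CPS = 81.0° gives PS at -79.8° from the x-axis; with |PS| = 15.6, S = (-3.25, -2.51). PS is perpendicular to SE, so SE runs at 10.2°; with |SE| = 15.0, E = (11.5, 0.149). Then |CE| = |E − C| = 13.1.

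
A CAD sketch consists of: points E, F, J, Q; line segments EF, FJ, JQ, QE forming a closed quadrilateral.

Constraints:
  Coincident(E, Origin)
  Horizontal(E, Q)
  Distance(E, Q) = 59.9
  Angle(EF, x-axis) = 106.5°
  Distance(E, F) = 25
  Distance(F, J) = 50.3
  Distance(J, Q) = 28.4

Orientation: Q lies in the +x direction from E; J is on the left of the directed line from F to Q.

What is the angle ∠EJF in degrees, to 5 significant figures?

29.146°

E is at the origin; EQ is horizontal with |EQ| = 59.9 and Q in +x, so Q = (59.9, 0). EF runs at 106.5° with |EF| = 25.0, so F = (-7.1004, 23.970). J is determined by |FJ| = 50.3 and |JQ| = 28.4 together: it lies at the intersection of circle(F, 50.3) and circle(Q, 28.4). With |FQ| = 71.159, the foot of the radical line on FQ is 47.690 from F and the perpendicular offset is √(50.3² − 47.690²) = 15.992. Taking the left-of-FQ solution: J = (43.190, 22.963).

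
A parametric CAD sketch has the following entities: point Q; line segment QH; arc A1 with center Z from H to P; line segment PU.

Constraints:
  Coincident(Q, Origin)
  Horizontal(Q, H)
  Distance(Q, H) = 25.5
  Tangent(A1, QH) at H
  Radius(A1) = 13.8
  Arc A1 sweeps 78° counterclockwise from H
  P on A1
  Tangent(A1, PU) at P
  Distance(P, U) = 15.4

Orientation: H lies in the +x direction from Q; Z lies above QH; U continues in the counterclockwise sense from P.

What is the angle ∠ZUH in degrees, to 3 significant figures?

21.1°

Q is at the origin; QH is horizontal with |QH| = 25.5 and H on the +x side, so H = (25.5, 0.00). A1 meets QH tangentially, so ZH is at right angles to QH, so Z = H + (0, 13.8) = (25.5, 13.8). On A1, H sits at bearing -90° from Z; a 78° counterclockwise sweep puts P at bearing -12°, so P = Z + 13.8·(cos -12°, sin -12°) = (39.0, 10.9). A1 meets PU tangentially, so ZP is at right angles to PU, so PU runs along (−sin -12°, cos -12°); with |PU| = 15.4, U = (42.2, 26.0). Then cos ∠ZUH = UZ·UH / (|UZ||UH|), giving 21.1°.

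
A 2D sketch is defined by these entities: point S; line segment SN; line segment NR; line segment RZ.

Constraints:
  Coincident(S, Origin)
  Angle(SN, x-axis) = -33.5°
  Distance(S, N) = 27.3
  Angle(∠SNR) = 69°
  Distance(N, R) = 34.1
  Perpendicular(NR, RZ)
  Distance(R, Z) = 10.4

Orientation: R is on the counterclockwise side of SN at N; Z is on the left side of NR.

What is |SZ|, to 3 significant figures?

28.6

∠SNR = 69.0°, so NR runs at -33.5° + (180° − 69.0°) = 77.5° from the x-axis; with |NR| = 34.1, R = N + 34.1·(cos 77.5°, sin 77.5°) = (30.1, 18.2). NR is perpendicular to RZ; with |RZ| = 10.4 on the left of NR, Z = R + 10.4·(-0.976, 0.216) = (20.0, 20.5). Then |SZ| = |Z − S| = 28.6.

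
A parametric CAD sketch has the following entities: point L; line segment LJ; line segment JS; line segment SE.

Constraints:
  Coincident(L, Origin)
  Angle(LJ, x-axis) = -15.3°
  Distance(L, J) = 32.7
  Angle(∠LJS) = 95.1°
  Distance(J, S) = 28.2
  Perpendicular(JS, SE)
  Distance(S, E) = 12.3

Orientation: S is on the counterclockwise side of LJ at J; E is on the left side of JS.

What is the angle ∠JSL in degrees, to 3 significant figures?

46.3°

L is at the origin; LJ runs at -15.3° with length 32.7, so J = 32.7·(cos -15.3°, sin -15.3°) = (31.5, -8.63). ∠LJS = 95.1°, so JS runs at -15.3° + (180° − 95.1°) = 69.6° from the x-axis; with |JS| = 28.2, S = J + 28.2·(cos 69.6°, sin 69.6°) = (41.4, 17.8). Then cos ∠JSL = SJ·SL / (|SJ||SL|), giving 46.3°.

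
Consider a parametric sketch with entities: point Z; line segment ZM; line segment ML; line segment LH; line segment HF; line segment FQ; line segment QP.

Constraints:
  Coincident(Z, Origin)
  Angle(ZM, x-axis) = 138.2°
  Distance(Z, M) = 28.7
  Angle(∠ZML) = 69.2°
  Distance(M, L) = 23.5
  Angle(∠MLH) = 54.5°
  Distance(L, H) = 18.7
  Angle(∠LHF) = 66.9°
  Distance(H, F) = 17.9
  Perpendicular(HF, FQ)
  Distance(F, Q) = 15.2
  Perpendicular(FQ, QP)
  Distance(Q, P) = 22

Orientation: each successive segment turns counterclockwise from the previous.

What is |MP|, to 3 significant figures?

29.8

The perpendicularity gives FQ at right angles to HF, so FQ runs at -142°; with |FQ| = 15.2, Q = (-34.7, 6.78). FQ is perpendicular to QP, so QP runs at -52.4°; with |QP| = 22.0, P = (-21.3, -10.7). Then |MP| = |P − M| = 29.8.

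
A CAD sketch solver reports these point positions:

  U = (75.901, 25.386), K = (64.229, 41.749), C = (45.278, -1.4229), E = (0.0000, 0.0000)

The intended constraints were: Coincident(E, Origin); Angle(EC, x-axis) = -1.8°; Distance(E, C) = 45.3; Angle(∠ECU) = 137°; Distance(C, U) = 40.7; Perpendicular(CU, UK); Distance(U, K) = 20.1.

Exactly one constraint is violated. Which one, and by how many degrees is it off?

Perpendicular(CU, UK) — off by 5.70°.

E = (0.00, 0.00) ✓; EC at -1.800° ✓; |EC| = 45.30 ✓; ∠ECU = 137.0° ✓; |CU| = 40.70 ✓; ∠(CU, UK) = 84.30° ✗; |UK| = 20.10 ✓.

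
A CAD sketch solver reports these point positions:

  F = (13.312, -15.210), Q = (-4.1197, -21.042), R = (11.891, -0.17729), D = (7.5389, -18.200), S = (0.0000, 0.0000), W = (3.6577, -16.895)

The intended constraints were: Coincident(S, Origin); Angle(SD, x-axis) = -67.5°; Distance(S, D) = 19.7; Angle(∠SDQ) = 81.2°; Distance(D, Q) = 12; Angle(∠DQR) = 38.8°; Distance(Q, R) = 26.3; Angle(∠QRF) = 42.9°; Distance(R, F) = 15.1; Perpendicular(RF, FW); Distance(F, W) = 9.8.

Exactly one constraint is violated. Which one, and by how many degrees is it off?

Perpendicular(RF, FW) — off by 4.50°.

S = (0.00, 0.00) ✓; SD at -67.50° ✓; |SD| = 19.70 ✓; ∠SDQ = 81.20° ✓; |DQ| = 12.00 ✓; ∠DQR = 38.80° ✓; |QR| = 26.30 ✓; ∠QRF = 42.90° ✓; |RF| = 15.10 ✓; ∠(RF, FW) = 85.50° ✗; |FW| = 9.800 ✓.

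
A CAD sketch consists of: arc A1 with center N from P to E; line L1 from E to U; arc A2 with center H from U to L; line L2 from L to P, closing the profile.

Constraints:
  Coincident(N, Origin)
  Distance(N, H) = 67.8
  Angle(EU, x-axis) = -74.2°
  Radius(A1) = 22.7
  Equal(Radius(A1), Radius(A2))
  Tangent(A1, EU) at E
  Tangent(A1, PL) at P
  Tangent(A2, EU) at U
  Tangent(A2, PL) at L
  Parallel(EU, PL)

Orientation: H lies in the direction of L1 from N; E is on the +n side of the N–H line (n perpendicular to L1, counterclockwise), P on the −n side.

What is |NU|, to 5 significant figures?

71.499

Tangency of A1 to both parallel lines with radius 22.7 puts E and P at N ± 22.7·n: E = (21.842, 6.1808), P = (-21.842, -6.1808). Equal radii place U and L the same way about H: U = H + 22.7·n = (40.303, -59.058), L = H − 22.7·n = (-3.3817, -71.419). Then |NU| = |U − N| = 71.499.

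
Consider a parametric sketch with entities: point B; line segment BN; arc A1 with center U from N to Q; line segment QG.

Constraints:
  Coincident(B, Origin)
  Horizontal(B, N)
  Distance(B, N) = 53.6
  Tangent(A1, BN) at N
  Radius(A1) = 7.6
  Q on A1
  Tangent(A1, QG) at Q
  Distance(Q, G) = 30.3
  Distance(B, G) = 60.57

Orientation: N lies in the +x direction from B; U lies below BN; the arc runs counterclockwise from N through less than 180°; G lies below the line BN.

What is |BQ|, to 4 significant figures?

46.67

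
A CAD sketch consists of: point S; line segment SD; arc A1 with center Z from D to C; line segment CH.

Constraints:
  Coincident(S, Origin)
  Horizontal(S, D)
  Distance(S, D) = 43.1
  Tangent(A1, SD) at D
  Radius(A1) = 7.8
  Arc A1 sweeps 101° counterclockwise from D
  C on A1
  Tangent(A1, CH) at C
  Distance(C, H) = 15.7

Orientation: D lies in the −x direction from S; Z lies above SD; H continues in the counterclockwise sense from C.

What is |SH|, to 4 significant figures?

45.69

S is at the origin; SD is horizontal with |SD| = 43.1 and D on the −x side, so D = (-43.10, 0.000). Since A1 is tangent to SD there, ZD ⟂ SD, so Z = D + (0, 7.8) = (-43.10, 7.800). On A1, D sits at bearing -90° from Z; a 101° counterclockwise sweep puts C at bearing 11°, so C = Z + 7.8·(cos 11°, sin 11°) = (-35.44, 9.288). A1 meets CH tangentially, so ZC is at right angles to CH, so CH runs along (−sin 11°, cos 11°); with |CH| = 15.7, H = (-38.44, 24.70). Then |SH| = |H − S| = 45.69.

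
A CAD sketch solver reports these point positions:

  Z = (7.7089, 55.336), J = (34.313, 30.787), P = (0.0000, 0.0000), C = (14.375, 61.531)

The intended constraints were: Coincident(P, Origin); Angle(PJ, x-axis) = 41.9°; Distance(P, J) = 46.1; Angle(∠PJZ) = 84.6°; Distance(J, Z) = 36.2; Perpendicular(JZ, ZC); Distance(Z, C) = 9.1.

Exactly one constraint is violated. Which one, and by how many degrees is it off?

Perpendicular(JZ, ZC) — off by 4.40°.

P = (0.00, 0.00) ✓; PJ at 41.90° ✓; |PJ| = 46.10 ✓; ∠PJZ = 84.60° ✓; |JZ| = 36.20 ✓; ∠(JZ, ZC) = 94.40° ✗; |ZC| = 9.100 ✓.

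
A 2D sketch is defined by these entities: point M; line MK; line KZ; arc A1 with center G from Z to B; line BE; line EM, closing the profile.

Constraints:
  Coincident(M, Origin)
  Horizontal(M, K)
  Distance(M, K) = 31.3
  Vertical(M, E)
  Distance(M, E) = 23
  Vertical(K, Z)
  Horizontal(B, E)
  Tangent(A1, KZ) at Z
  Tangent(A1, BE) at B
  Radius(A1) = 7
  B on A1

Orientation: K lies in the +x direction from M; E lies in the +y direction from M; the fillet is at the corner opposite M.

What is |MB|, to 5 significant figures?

33.459

M is at the origin; M and K share the same y with |MK| = 31.3 and K on the +x side, so K = (31.300, 0.0000). M and E share the same x with |ME| = 23.0 and E on the +y side, so E = (0.0000, 23.000). The virtual corner opposite M is at (31.300, 23.000). A1 meets KZ tangentially, so GZ is at right angles to KZ and tangency of A1 to BE means the radius GB is perpendicular to BE, with radius 7.0, so the center G sits 7.0 in from both sides at G = (24.300, 16.000). That places the tangent points at Z = (31.300, 16.000) on KZ and B = (24.300, 23.000) on BE. Then |MB| = |B − M| = 33.459.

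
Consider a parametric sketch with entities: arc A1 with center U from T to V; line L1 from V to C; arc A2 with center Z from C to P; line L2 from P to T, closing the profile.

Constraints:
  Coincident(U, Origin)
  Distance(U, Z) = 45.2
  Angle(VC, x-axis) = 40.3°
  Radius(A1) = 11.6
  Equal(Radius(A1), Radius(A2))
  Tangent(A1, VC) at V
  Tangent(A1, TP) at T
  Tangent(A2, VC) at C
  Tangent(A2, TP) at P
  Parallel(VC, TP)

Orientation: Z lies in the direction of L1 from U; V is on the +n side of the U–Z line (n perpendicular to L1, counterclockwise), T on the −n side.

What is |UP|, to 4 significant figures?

46.66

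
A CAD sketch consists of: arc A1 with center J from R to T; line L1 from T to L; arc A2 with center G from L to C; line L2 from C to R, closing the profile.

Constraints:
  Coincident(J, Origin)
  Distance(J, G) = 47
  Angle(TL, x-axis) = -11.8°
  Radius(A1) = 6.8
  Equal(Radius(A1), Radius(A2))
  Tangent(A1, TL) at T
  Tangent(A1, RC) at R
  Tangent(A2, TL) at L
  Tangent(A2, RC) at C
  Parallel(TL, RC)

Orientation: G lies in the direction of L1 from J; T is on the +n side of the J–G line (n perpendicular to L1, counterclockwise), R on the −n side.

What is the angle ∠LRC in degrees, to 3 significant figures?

16.1°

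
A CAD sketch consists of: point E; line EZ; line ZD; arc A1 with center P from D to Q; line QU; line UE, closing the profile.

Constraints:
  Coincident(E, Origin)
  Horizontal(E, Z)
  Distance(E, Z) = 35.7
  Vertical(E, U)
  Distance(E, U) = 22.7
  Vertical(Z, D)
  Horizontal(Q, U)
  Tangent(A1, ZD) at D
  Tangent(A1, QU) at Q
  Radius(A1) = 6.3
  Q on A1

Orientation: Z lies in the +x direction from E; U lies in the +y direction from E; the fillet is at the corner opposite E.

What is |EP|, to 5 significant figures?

33.665

E and U share the same x with |EU| = 22.7 and U on the +y side, so U = (0.0000, 22.700). The virtual corner opposite E is at (35.700, 22.700). The tangent condition forces PD to be normal to ZD and A1 meets QU tangentially, so PQ is at right angles to QU, with radius 6.3, so the center P sits 6.3 in from both sides at P = (29.400, 16.400). Then |EP| = |P − E| = 33.665.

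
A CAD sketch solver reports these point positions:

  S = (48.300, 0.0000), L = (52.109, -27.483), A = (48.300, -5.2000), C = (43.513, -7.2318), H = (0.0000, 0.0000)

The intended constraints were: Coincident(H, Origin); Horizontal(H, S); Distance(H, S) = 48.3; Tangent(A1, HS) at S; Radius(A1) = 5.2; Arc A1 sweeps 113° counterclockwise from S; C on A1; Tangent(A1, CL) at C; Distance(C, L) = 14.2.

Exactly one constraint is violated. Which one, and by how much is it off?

Distance(C, L) = 14.2 — off by 7.80.

H = (0.00, 0.00) ✓; H.y = 0.00, S.y = 0.00 ✓; |HS| = 48.30 ✓; ∠(AS, SH) = 90.00° ✓; |AS| = 5.200 ✓; bearing(A→C) − bearing(A→S) = 113.0° ✓; |AC| = 5.200 ✓; ∠(AC, CL) = 90.00° ✓; |CL| = 22.00 ✗.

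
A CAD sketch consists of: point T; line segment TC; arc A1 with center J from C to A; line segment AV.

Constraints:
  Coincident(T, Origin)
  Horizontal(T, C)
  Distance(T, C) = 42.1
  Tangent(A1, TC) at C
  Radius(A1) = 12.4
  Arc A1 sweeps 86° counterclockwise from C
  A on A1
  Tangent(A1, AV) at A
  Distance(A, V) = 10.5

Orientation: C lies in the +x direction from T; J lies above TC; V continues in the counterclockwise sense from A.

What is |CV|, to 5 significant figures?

25.614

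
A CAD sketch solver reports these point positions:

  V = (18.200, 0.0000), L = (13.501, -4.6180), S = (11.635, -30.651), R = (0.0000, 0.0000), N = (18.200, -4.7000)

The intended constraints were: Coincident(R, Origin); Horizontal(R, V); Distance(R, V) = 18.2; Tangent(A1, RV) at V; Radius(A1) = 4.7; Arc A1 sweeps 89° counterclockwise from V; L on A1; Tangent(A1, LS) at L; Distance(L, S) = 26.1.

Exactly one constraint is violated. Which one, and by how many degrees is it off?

Tangent(A1, LS) at L — off by 3.10°.

R = (0.00, 0.00) ✓; R.y = 0.00, V.y = 0.00 ✓; |RV| = 18.20 ✓; ∠(NV, VR) = 90.00° ✓; |NV| = 4.700 ✓; bearing(N→L) − bearing(N→V) = 89.00° ✓; |NL| = 4.700 ✓; ∠(NL, LS) = 93.10° ✗; |LS| = 26.10 ✓.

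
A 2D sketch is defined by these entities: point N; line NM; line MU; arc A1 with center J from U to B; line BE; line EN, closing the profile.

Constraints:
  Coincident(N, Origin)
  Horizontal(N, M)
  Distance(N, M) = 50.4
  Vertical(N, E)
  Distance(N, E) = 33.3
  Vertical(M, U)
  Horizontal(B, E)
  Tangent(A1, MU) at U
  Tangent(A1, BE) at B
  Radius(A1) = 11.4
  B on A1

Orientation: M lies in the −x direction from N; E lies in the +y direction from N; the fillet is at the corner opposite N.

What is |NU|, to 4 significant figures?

54.95

N is at the origin; N and M share the same y with |NM| = 50.4 and M on the −x side, so M = (-50.40, 0.000). N and E share the same x with |NE| = 33.3 and E on the +y side, so E = (0.000, 33.30). The virtual corner opposite N is at (-50.40, 33.30). A1 meets MU tangentially, so JU is at right angles to MU and A1 meets BE tangentially, so JB is at right angles to BE, with radius 11.4, so the center J sits 11.4 in from both sides at J = (-39.00, 21.90). That places the tangent points at U = (-50.40, 21.90) on MU and B = (-39.00, 33.30) on BE. Then |NU| = |U − N| = 54.95.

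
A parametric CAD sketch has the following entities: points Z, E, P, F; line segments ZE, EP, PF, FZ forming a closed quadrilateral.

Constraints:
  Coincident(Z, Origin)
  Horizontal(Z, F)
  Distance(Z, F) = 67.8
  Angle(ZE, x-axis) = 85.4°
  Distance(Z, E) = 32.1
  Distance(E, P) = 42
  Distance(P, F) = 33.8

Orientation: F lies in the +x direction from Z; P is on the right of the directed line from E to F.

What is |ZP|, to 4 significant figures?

34.59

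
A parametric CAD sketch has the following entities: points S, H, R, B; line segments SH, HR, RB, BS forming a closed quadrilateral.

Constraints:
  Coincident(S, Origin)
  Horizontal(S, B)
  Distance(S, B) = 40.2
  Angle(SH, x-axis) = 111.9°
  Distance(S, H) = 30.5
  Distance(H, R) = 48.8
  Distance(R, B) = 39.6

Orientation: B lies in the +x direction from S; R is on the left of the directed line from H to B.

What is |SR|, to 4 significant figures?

53.46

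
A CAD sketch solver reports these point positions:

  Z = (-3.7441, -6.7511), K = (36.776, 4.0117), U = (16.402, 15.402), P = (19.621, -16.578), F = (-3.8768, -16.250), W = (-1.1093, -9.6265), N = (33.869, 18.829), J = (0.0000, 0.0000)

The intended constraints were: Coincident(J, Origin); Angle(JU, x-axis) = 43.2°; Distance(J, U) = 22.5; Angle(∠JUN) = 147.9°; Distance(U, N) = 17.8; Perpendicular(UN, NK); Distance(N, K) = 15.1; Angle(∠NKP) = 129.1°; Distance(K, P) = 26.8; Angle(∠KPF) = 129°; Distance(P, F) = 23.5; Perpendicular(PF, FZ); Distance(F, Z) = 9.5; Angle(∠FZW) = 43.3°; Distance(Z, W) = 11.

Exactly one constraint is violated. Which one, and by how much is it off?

Distance(Z, W) = 11 — off by 7.10.

J = (0.00, 0.00) ✓; JU at 43.20° ✓; |JU| = 22.50 ✓; ∠JUN = 147.9° ✓; |UN| = 17.80 ✓; ∠(UN, NK) = 90.00° ✓; |NK| = 15.10 ✓; ∠NKP = 129.1° ✓; |KP| = 26.80 ✓; ∠KPF = 129.0° ✓; |PF| = 23.50 ✓; ∠(PF, FZ) = 90.00° ✓; |FZ| = 9.500 ✓; ∠FZW = 43.30° ✓; |ZW| = 3.900 ✗.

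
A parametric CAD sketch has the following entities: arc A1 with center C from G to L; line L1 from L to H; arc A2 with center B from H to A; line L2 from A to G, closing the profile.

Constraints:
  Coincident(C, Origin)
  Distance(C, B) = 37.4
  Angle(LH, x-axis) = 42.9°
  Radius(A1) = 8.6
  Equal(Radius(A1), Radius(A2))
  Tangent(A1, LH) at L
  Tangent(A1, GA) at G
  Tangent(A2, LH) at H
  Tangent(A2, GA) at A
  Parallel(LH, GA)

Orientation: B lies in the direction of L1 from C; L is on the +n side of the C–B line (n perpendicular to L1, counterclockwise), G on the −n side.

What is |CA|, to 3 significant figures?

38.4

The slot axis is L1's direction at 42.9°, so u = (cos 42.9°, sin 42.9°) = (0.733, 0.681) and n = (−sin 42.9°, cos 42.9°) = (-0.681, 0.733). C is at the origin and B lies 37.4 along u from C, so B = 37.4·u = (27.4, 25.5). Tangency of A1 to both parallel lines with radius 8.6 puts L and G at C ± 8.6·n: L = (-5.85, 6.30), G = (5.85, -6.30). Equal radii place H and A the same way about B: H = B + 8.6·n = (21.5, 31.8), A = B − 8.6·n = (33.3, 19.2). Then |CA| = |A − C| = 38.4.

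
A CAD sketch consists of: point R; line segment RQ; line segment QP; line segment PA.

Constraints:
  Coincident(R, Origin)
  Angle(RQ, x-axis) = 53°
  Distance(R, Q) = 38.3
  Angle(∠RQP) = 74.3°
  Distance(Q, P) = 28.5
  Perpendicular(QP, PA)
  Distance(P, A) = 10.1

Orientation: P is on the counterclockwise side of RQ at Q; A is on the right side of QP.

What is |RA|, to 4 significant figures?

50.35

R is at the origin; RQ runs at 53.0° with length 38.3, so Q = 38.3·(cos 53.0°, sin 53.0°) = (23.05, 30.59). ∠RQP = 74.3°, so QP runs at 53.0° + (180° − 74.3°) = 158.7° from the x-axis; with |QP| = 28.5, P = Q + 28.5·(cos 158.7°, sin 158.7°) = (-3.504, 40.94). QP ⟂ PA; with |PA| = 10.1 on the right of QP, A = P + 10.1·(0.3633, 0.9317) = (0.1652, 50.35). Then |RA| = |A − R| = 50.35.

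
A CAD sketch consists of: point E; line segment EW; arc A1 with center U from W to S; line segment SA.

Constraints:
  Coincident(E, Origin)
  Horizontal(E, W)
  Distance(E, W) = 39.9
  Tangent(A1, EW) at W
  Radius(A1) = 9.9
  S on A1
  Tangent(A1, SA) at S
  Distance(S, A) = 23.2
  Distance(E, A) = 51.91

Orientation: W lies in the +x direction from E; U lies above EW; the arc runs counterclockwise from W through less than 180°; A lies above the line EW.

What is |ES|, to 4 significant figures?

50.81

Checks: ∠(UW, WE) = 90.00° ✓; |UW| = 9.900 ✓; |US| = 9.900 ✓; ∠(US, SA) = 90.00° ✓; |SA| = 23.20 ✓; |EA| = 51.91 ✓.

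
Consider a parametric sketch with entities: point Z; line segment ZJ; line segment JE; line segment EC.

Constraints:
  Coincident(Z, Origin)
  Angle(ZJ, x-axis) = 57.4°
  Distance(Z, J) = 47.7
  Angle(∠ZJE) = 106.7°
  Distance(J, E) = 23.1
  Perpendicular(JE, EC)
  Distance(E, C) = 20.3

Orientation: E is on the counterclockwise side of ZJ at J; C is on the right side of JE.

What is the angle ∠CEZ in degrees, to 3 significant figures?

141°

Z is at the origin; ZJ runs at 57.4° with length 47.7, so J = 47.7·(cos 57.4°, sin 57.4°) = (25.7, 40.2). ∠ZJE = 106.7°, so JE runs at 57.4° + (180° − 106.7°) = 131° from the x-axis; with |JE| = 23.1, E = J + 23.1·(cos 131°, sin 131°) = (10.6, 57.7). JE ⟂ EC; with |EC| = 20.3 on the right of JE, C = E + 20.3·(0.758, 0.652) = (26.0, 70.9). Then cos ∠CEZ = EC·EZ / (|EC||EZ|), giving 141°.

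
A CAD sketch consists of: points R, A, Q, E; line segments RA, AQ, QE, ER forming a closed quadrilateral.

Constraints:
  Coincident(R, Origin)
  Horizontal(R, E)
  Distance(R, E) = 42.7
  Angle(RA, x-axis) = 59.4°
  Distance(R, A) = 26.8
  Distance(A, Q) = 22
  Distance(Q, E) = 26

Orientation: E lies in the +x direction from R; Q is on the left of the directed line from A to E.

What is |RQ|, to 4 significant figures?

43.47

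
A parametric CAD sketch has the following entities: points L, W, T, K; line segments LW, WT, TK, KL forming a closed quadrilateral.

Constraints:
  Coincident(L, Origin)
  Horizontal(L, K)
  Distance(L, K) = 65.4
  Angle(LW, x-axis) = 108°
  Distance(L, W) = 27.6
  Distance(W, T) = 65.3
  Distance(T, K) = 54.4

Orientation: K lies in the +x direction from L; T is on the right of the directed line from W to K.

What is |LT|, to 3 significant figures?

38.3

Checks: |WT| = 65.30 ✓; |TK| = 54.40 ✓.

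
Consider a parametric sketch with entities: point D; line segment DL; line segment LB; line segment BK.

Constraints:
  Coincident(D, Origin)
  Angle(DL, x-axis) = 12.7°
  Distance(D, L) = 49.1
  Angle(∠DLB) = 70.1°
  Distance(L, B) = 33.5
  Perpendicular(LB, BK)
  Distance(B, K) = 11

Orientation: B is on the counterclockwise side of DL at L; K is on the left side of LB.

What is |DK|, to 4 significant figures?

38.97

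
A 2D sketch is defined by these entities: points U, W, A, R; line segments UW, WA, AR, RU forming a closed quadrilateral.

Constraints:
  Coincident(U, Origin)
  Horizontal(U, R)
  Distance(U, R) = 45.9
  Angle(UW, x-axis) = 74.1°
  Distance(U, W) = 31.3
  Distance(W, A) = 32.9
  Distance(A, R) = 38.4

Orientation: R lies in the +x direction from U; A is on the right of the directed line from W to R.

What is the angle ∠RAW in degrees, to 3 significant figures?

84.1°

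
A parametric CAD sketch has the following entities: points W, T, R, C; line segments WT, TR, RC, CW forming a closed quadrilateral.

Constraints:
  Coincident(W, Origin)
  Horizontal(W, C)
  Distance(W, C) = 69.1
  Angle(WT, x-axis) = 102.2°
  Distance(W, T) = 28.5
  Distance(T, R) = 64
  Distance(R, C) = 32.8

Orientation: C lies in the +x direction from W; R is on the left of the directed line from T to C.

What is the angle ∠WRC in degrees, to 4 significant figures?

81.92°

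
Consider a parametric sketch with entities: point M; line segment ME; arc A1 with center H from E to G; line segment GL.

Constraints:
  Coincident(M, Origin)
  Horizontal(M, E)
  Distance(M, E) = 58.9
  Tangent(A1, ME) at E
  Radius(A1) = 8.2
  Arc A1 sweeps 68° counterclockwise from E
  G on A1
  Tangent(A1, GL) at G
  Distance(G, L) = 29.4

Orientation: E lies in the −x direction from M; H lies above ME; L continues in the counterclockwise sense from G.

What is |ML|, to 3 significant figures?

51.7

M is at the origin; ME is horizontal with |ME| = 58.9 and E on the −x side, so E = (-58.9, 0.00). The tangent condition forces HE to be normal to ME, so H = E + (0, 8.2) = (-58.9, 8.20). On A1, E sits at bearing -90° from H; a 68° counterclockwise sweep puts G at bearing -22°, so G = H + 8.2·(cos -22°, sin -22°) = (-51.3, 5.13). Tangency of A1 to GL means the radius HG is perpendicular to GL, so GL runs along (−sin -22°, cos -22°); with |GL| = 29.4, L = (-40.3, 32.4). Then |ML| = |L − M| = 51.7.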